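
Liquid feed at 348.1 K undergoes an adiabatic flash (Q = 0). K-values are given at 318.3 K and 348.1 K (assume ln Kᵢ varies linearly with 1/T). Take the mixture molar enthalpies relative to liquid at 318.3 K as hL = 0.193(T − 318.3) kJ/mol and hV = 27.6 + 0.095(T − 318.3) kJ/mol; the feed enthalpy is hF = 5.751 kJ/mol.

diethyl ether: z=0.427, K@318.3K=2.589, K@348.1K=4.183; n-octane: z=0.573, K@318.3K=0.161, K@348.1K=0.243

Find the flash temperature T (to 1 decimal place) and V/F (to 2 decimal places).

Adiabatic flash: solve Rachford–Rice at each trial T, then check hF = ψ·hV(T) + (1−ψ)·hL(T).
  T = 318.3 K: K = (2.589, 0.161), RR gives ψ = 0.148, H_out = 4.094 kJ/mol
  T = 348.1 K: K = (4.183, 0.243), RR gives ψ = 0.384, H_out = 15.230 kJ/mol
  T = 333.2 K: K = (3.326, 0.200), RR gives ψ = 0.287, H_out = 10.383 kJ/mol
  T = 325.8 K: K = (2.946, 0.180), RR gives ψ = 0.226, H_out = 7.522 kJ/mol
  T = 322.1 K: K = (2.766, 0.170), RR gives ψ = 0.190, H_out = 5.913 kJ/mol
  T = 320.2 K: K = (2.677, 0.166), RR gives ψ = 0.170, H_out = 5.027 kJ/mol
  T = 321.1 K: K = (2.719, 0.168), RR gives ψ = 0.180, H_out = 5.452 kJ/mol
Linear interpolation between T = 321.1 (H_out = 5.452) and T = 322.1 (H_out = 5.913) on hF = 5.751 gives T ≈ 321.7 K, at which ψ = 0.19.

T = 321.7 K, V/F = 0.19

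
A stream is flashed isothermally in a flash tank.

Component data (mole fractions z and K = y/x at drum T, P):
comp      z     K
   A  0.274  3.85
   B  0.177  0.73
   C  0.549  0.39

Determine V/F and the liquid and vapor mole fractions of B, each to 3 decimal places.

Material balance + equilibrium reduce to Σ zᵢ(Kᵢ−1)/(1+V/F(Kᵢ−1)) = 0.
g(0) = ΣzᵢKᵢ − 1 = 0.398 and g(1) = 1 − Σzᵢ/Kᵢ = -0.721, so a root lies in (0, 1).
Newton–Raphson from V/F = 0.5:
  V/F = 0.500: g = -0.2151, g' = -0.819 → V/F = 0.237
  V/F = 0.237: g = 0.0233, g' = -1.086 → V/F = 0.259
Converged at V/F = 0.259.
Compositions from xᵢ = zᵢ/(1+V/F(Kᵢ−1)), yᵢ = Kᵢxᵢ:
  A: x = 0.158, y = 0.607
  B: x = 0.190, y = 0.139
  C: x = 0.652, y = 0.254

V/F = 0.259, x_B = 0.190, y_B = 0.139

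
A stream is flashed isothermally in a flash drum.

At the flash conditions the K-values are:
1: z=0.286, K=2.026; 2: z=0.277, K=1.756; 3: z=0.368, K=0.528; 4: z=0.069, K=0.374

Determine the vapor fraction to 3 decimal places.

ψ = 0.634

Rachford–Rice: g(ψ) = Σ zᵢ(Kᵢ−1)/(1+ψ(Kᵢ−1)) = 0.
Check two-phase: ΣzᵢKᵢ = 1.286 > 1 and Σzᵢ/Kᵢ = 1.180 > 1, so g(0) = 0.286 > 0 and g(1) = -0.180 < 0.
Newton–Raphson from ψ = 0.55:
  ψ = 0.550: g = 0.0350, g' = -0.414 → ψ = 0.634
Converged at ψ = 0.634.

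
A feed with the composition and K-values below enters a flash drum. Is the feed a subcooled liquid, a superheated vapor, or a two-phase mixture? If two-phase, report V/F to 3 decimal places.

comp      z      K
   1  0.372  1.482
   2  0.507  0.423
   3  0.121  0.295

ΣzᵢKᵢ = 0.801; Σzᵢ/Kᵢ = 1.860.
Since ΣzᵢKᵢ < 1 the mixture is below its bubble point — single liquid phase.

subcooled liquid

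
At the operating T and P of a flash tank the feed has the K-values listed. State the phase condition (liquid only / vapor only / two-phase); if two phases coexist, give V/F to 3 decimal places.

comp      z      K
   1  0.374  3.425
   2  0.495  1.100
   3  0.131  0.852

ΣzᵢKᵢ = 1.937; Σzᵢ/Kᵢ = 0.713.
Since Σzᵢ/Kᵢ < 1 the mixture is above its dew point — single vapor phase.

vapor only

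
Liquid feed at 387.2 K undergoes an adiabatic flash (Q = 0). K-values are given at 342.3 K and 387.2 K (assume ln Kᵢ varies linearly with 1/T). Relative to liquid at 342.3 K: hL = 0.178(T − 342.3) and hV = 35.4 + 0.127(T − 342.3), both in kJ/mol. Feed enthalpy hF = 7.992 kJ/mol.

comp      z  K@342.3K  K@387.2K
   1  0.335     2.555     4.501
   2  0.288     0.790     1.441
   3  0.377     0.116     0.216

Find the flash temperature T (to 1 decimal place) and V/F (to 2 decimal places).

Adiabatic flash: solve Rachford–Rice at each trial T, then check hF = ψ·hV(T) + (1−ψ)·hL(T).
  T = 342.3 K: K = (2.555, 0.790, 0.116), RR gives ψ = 0.124, H_out = 4.402 kJ/mol
  T = 387.2 K: K = (4.501, 1.441, 0.216), RR gives ψ = 0.537, H_out = 25.757 kJ/mol
  T = 364.8 K: K = (3.453, 1.088, 0.161), RR gives ψ = 0.367, H_out = 16.582 kJ/mol
  T = 353.6 K: K = (2.986, 0.932, 0.138), RR gives ψ = 0.260, H_out = 11.064 kJ/mol
  T = 348.0 K: K = (2.768, 0.860, 0.127), RR gives ψ = 0.197, H_out = 7.934 kJ/mol
  T = 350.8 K: K = (2.876, 0.896, 0.132), RR gives ψ = 0.229, H_out = 9.536 kJ/mol
  T = 349.4 K: K = (2.822, 0.878, 0.129), RR gives ψ = 0.214, H_out = 8.745 kJ/mol
Linear interpolation between T = 348.0 (H_out = 7.934) and T = 349.4 (H_out = 8.745) on hF = 7.992 gives T ≈ 348.1 K, at which ψ = 0.20.

T = 348.1 K, V/F = 0.20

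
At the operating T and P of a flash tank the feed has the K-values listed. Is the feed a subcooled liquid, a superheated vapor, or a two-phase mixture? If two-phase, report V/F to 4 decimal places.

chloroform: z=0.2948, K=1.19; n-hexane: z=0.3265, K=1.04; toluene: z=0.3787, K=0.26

subcooled liquid

ΣzᵢKᵢ = 0.7888; Σzᵢ/Kᵢ = 2.0182.
Since ΣzᵢKᵢ < 1 the mixture is below its bubble point — single liquid phase.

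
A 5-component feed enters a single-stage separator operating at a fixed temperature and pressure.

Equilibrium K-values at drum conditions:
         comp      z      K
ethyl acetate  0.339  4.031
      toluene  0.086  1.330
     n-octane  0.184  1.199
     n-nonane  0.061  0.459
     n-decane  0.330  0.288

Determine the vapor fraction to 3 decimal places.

Newton iteration, ψ⁰ = 0.36:
  ψ = 0.360: g = 0.1940, g' = -1.056 → ψ = 0.544
  ψ = 0.544: g = 0.0150, g' = -0.938 → ψ = 0.560
Converged at ψ = 0.560.

ψ = 0.560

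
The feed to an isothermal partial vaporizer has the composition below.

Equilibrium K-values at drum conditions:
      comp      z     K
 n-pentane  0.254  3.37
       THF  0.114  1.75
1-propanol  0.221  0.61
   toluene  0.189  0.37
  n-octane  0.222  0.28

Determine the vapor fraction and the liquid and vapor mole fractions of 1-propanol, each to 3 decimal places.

Material balance + equilibrium reduce to Σ zᵢ(Kᵢ−1)/(1+ψ(Kᵢ−1)) = 0.
g(0) = ΣzᵢKᵢ − 1 = 0.322 and g(1) = 1 − Σzᵢ/Kᵢ = -0.806, so a root lies in (0, 1).
Newton–Raphson from ψ = 0.4:
  ψ = 0.400: g = -0.1110, g' = -0.822 → ψ = 0.265
  ψ = 0.265: g = 0.0045, g' = -0.909 → ψ = 0.270
Converged at ψ = 0.270.
Compositions from xᵢ = zᵢ/(1+ψ(Kᵢ−1)), yᵢ = Kᵢxᵢ:
  n-pentane: x = 0.155, y = 0.522
  THF: x = 0.095, y = 0.166
  1-propanol: x = 0.247, y = 0.151
  toluene: x = 0.228, y = 0.084
  n-octane: x = 0.276, y = 0.077

ψ = 0.270, x_1-propanol = 0.247, y_1-propanol = 0.151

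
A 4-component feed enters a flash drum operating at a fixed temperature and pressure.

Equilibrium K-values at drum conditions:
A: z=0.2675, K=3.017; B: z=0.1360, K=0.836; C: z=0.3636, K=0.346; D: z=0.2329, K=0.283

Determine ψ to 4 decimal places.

Rachford–Rice: g(ψ) = Σ zᵢ(Kᵢ−1)/(1+ψ(Kᵢ−1)) = 0.
Feasibility: ΣzᵢKᵢ = 1.1125, Σzᵢ/Kᵢ = 2.1252 — both > 1, two phases present.
Newton–Raphson from ψ = 0.5:
  ψ = 0.5000: g = -0.36931, g' = -0.9084 → ψ = 0.0935
  ψ = 0.0935: g = -0.00094, g' = -1.0882 → ψ = 0.0926
Converged at ψ = 0.0926.

ψ = 0.0926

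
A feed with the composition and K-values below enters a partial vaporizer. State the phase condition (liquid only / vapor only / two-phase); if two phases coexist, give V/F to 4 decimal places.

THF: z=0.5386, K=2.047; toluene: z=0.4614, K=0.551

ΣzᵢKᵢ = 1.3567; Σzᵢ/Kᵢ = 1.1005.
Both exceed 1, so a two-phase solution exists.
Rachford–Rice: g(ψ) = Σ zᵢ(Kᵢ−1)/(1+ψ(Kᵢ−1)) = 0.
Binary case is linear: z₁(K₁−1)(1+ψ(K₂−1)) + z₂(K₂−1)(1+ψ(K₁−1)) = 0
⇒ ψ = [z₁(K₁−1)+z₂(K₂−1)] / [−(K₁−1)(K₂−1)] = 0.35675/0.47010 = 0.7589

two-phase, V/F = 0.7589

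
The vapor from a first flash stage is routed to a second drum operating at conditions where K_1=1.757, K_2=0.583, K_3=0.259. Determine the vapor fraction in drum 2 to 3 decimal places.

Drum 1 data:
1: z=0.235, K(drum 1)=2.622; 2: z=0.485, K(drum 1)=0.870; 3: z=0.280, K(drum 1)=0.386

V/F (drum 2) = 0.136

Drum 1:
Let ψ₁ = V/F and solve Σ zᵢ(Kᵢ−1)/(1+ψ₁(Kᵢ−1)) = 0.
Check two-phase: ΣzᵢKᵢ = 1.146 > 1 and Σzᵢ/Kᵢ = 1.372 > 1, so g(0) = 0.146 > 0 and g(1) = -0.372 < 0.
Iterate (Newton) starting at ψ₁ = 0.5:
  ψ₁ = 0.500: g = -0.1050, g' = -0.418 → ψ₁ = 0.249
  ψ₁ = 0.249: g = 0.0036, g' = -0.470 → ψ₁ = 0.256
Converged at ψ₁ = 0.256.
Drum-1 compositions:
  1: x = 0.166, y = 0.435
  2: x = 0.502, y = 0.436
  3: x = 0.332, y = 0.128
Drum-2 feed = drum-1 vapor: z₂ = (0.4352, 0.4365, 0.1283).
Drum 2:
Let ψ₂ = V/F and solve Σ zᵢ(Kᵢ−1)/(1+ψ₂(Kᵢ−1)) = 0.
Feasibility: ΣzᵢKᵢ = 1.052, Σzᵢ/Kᵢ = 1.492 — both > 1, two phases present.
Newton–Raphson from ψ₂ = 0.38:
  ψ₂ = 0.380: g = -0.0927, g' = -0.394 → ψ₂ = 0.145
  ψ₂ = 0.145: g = -0.0032, g' = -0.377 → ψ₂ = 0.136
Converged at ψ₂ = 0.136.
  1: x = 0.395, y = 0.693
  2: x = 0.463, y = 0.270
  3: x = 0.143, y = 0.037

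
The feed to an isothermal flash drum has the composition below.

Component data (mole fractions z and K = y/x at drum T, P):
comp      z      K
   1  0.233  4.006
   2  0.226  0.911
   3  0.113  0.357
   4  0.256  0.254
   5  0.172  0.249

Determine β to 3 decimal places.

β = 0.166

Rachford–Rice: g(β) = Σ zᵢ(Kᵢ−1)/(1+β(Kᵢ−1)) = 0.
Feasibility: ΣzᵢKᵢ = 1.287, Σzᵢ/Kᵢ = 2.321 — both > 1, two phases present.
Iterate (Newton) starting at β = 0.5:
  β = 0.500: g = -0.3597, g' = -1.051 → β = 0.158
  β = 0.158: g = 0.0111, g' = -1.337 → β = 0.166
Converged at β = 0.166.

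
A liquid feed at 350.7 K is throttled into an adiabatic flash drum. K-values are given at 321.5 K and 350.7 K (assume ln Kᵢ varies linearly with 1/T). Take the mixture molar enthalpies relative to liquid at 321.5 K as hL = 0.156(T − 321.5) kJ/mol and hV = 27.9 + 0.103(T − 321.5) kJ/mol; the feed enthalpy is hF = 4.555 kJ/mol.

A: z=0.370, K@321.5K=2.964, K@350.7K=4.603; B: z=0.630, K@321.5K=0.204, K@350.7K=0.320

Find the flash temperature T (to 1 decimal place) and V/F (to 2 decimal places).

Adiabatic flash: solve Rachford–Rice at each trial T, then check hF = ψ·hV(T) + (1−ψ)·hL(T).
  T = 321.5 K: K = (2.964, 0.204), RR gives ψ = 0.144, H_out = 4.019 kJ/mol
  T = 350.7 K: K = (4.603, 0.320), RR gives ψ = 0.369, H_out = 14.286 kJ/mol
  T = 336.1 K: K = (3.729, 0.258), RR gives ψ = 0.268, H_out = 9.543 kJ/mol
  T = 328.8 K: K = (3.333, 0.230), RR gives ψ = 0.211, H_out = 6.931 kJ/mol
  T = 325.1 K: K = (3.143, 0.217), RR gives ψ = 0.178, H_out = 5.501 kJ/mol
  T = 323.3 K: K = (3.053, 0.210), RR gives ψ = 0.162, H_out = 4.773 kJ/mol
Linear interpolation between T = 321.5 (H_out = 4.019) and T = 323.3 (H_out = 4.773) on hF = 4.555 gives T ≈ 322.8 K, at which ψ = 0.16.

T = 322.8 K, V/F = 0.16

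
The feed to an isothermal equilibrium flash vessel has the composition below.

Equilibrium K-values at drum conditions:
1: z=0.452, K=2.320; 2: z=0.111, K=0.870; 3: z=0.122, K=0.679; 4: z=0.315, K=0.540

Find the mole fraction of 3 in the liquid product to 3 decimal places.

Let ψ = V/F and solve Σ zᵢ(Kᵢ−1)/(1+ψ(Kᵢ−1)) = 0.
Check two-phase: ΣzᵢKᵢ = 1.398 > 1 and Σzᵢ/Kᵢ = 1.085 > 1, so g(0) = 0.398 > 0 and g(1) = -0.085 < 0.
Newton iteration, ψ⁰ = 0.5:
  ψ = 0.500: g = 0.1092, g' = -0.418 → ψ = 0.761
  ψ = 0.761: g = 0.0069, g' = -0.378 → ψ = 0.779
Converged at ψ = 0.779.
Compositions from xᵢ = zᵢ/(1+ψ(Kᵢ−1)), yᵢ = Kᵢxᵢ:
  1: x = 0.223, y = 0.517
  2: x = 0.124, y = 0.107
  3: x = 0.163, y = 0.110
  4: x = 0.491, y = 0.265

x_3 = 0.163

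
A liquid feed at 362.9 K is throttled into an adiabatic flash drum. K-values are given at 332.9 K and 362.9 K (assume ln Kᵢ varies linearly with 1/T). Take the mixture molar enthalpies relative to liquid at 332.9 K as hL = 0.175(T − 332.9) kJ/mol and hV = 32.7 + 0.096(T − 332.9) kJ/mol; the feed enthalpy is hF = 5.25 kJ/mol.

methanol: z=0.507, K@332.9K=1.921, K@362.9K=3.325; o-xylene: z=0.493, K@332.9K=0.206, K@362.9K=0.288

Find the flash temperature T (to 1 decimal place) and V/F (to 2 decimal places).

Adiabatic flash: solve Rachford–Rice at each trial T, then check hF = ψ·hV(T) + (1−ψ)·hL(T).
  T = 332.9 K: K = (1.921, 0.206), RR gives ψ = 0.103, H_out = 3.376 kJ/mol
  T = 362.9 K: K = (3.325, 0.288), RR gives ψ = 0.500, H_out = 20.416 kJ/mol
  T = 347.9 K: K = (2.557, 0.245), RR gives ψ = 0.355, H_out = 13.821 kJ/mol
  T = 340.4 K: K = (2.223, 0.225), RR gives ψ = 0.251, H_out = 9.386 kJ/mol
  T = 336.6 K: K = (2.066, 0.215), RR gives ψ = 0.184, H_out = 6.606 kJ/mol
  T = 334.8 K: K = (1.995, 0.211), RR gives ψ = 0.147, H_out = 5.111 kJ/mol
Linear interpolation between T = 334.8 (H_out = 5.111) and T = 336.6 (H_out = 6.606) on hF = 5.25 gives T ≈ 335.0 K, at which ψ = 0.15.

T = 335.0 K, V/F = 0.15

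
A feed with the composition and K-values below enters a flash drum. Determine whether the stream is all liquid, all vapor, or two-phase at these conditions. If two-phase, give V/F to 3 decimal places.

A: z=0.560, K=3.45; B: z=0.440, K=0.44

two-phase, V/F = 0.820

ΣzᵢKᵢ = 2.126; Σzᵢ/Kᵢ = 1.162.
Both exceed 1, so a two-phase solution exists.
Rachford–Rice: g(ψ) = Σ zᵢ(Kᵢ−1)/(1+ψ(Kᵢ−1)) = 0.
Iterate (Newton) starting at ψ = 0.64:
  ψ = 0.640: g = 0.1502, g' = -0.845 → ψ = 0.818
  ψ = 0.818: g = 0.0022, g' = -0.842 → ψ = 0.820
Converged at ψ = 0.820.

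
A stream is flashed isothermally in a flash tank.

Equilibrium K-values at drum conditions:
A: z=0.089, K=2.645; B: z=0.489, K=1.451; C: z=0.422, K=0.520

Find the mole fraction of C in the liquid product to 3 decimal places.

x_C = 0.548

Rachford–Rice: g(ψ) = Σ zᵢ(Kᵢ−1)/(1+ψ(Kᵢ−1)) = 0.
Feasibility: ΣzᵢKᵢ = 1.164, Σzᵢ/Kᵢ = 1.182 — both > 1, two phases present.
Iterate (Newton) starting at ψ = 0.56:
  ψ = 0.560: g = -0.0247, g' = -0.310 → ψ = 0.480
Converged at ψ = 0.480.
Compositions from xᵢ = zᵢ/(1+ψ(Kᵢ−1)), yᵢ = Kᵢxᵢ:
  A: x = 0.050, y = 0.132
  B: x = 0.402, y = 0.583
  C: x = 0.548, y = 0.285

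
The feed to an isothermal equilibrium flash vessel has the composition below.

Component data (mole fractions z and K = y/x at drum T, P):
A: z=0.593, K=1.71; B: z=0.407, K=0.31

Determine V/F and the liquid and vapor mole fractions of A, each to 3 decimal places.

V/F = 0.286, x_A = 0.493, y_A = 0.843

Material balance + equilibrium reduce to Σ zᵢ(Kᵢ−1)/(1+V/F(Kᵢ−1)) = 0.
g(0) = ΣzᵢKᵢ − 1 = 0.140 and g(1) = 1 − Σzᵢ/Kᵢ = -0.660, so a root lies in (0, 1).
Binary case is linear: z₁(K₁−1)(1+V/F(K₂−1)) + z₂(K₂−1)(1+V/F(K₁−1)) = 0
⇒ V/F = [z₁(K₁−1)+z₂(K₂−1)] / [−(K₁−1)(K₂−1)] = 0.1402/0.4899 = 0.286
Compositions from xᵢ = zᵢ/(1+V/F(Kᵢ−1)), yᵢ = Kᵢxᵢ:
  A: x = 0.493, y = 0.843
  B: x = 0.507, y = 0.157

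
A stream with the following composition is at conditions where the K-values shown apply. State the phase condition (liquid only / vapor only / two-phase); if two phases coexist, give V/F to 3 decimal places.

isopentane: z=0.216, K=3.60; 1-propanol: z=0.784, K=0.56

two-phase, V/F = 0.189

ΣzᵢKᵢ = 1.217; Σzᵢ/Kᵢ = 1.460.
Both exceed 1, so a two-phase solution exists.
Let ψ = V/F and solve Σ zᵢ(Kᵢ−1)/(1+ψ(Kᵢ−1)) = 0.
Binary case is linear: z₁(K₁−1)(1+ψ(K₂−1)) + z₂(K₂−1)(1+ψ(K₁−1)) = 0
⇒ ψ = [z₁(K₁−1)+z₂(K₂−1)] / [−(K₁−1)(K₂−1)] = 0.2166/1.1440 = 0.189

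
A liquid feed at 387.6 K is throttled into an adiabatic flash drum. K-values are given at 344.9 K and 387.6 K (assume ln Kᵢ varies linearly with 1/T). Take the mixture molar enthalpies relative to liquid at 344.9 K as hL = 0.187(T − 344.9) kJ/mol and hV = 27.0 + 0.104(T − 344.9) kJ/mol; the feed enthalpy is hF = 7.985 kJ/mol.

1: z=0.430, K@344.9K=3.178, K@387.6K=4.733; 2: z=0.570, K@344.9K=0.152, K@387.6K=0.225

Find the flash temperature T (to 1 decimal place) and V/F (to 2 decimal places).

T = 349.5 K, V/F = 0.27

Adiabatic flash: solve Rachford–Rice at each trial T, then check hF = ψ·hV(T) + (1−ψ)·hL(T).
  T = 344.9 K: K = (3.178, 0.152), RR gives ψ = 0.245, H_out = 6.625 kJ/mol
  T = 387.6 K: K = (4.733, 0.225), RR gives ψ = 0.402, H_out = 17.418 kJ/mol
  T = 366.2 K: K = (3.922, 0.187), RR gives ψ = 0.334, H_out = 12.406 kJ/mol
  T = 355.5 K: K = (3.540, 0.169), RR gives ψ = 0.293, H_out = 9.636 kJ/mol
  T = 350.2 K: K = (3.357, 0.160), RR gives ψ = 0.270, H_out = 8.170 kJ/mol
  T = 347.5 K: K = (3.265, 0.156), RR gives ψ = 0.258, H_out = 7.394 kJ/mol
  T = 348.9 K: K = (3.312, 0.158), RR gives ψ = 0.264, H_out = 7.799 kJ/mol
  T = 349.5 K: K = (3.333, 0.159), RR gives ψ = 0.267, H_out = 7.971 kJ/mol
Linear interpolation between T = 349.5 (H_out = 7.971) and T = 350.2 (H_out = 8.170) on hF = 7.985 gives T ≈ 349.5 K, at which ψ = 0.27.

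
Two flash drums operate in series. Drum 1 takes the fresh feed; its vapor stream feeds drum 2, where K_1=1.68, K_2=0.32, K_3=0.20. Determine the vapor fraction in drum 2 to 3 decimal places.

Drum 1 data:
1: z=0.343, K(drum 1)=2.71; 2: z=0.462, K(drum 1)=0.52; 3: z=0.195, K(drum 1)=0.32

Drum 1:
Rachford–Rice: g(ψ₁) = Σ zᵢ(Kᵢ−1)/(1+ψ₁(Kᵢ−1)) = 0.
Feasibility: ΣzᵢKᵢ = 1.232, Σzᵢ/Kᵢ = 1.624 — both > 1, two phases present.
Newton–Raphson from ψ₁ = 0.5:
  ψ₁ = 0.500: g = -0.1765, g' = -0.683 → ψ₁ = 0.241
  ψ₁ = 0.241: g = 0.0056, g' = -0.768 → ψ₁ = 0.249
Converged at ψ₁ = 0.249.
Drum-1 compositions:
  1: x = 0.241, y = 0.652
  2: x = 0.525, y = 0.273
  3: x = 0.235, y = 0.075
Drum-2 feed = drum-1 vapor: z₂ = (0.6521, 0.2728, 0.0751).
Drum 2:
Newton–Raphson from ψ₂ = 0.5:
  ψ₂ = 0.500: g = -0.0503, g' = -0.591 → ψ₂ = 0.415
  ψ₂ = 0.415: g = -0.0025, g' = -0.536 → ψ₂ = 0.410
Converged at ψ₂ = 0.410.
  1: x = 0.510, y = 0.857
  2: x = 0.378, y = 0.121
  3: x = 0.112, y = 0.022

V/F (drum 2) = 0.410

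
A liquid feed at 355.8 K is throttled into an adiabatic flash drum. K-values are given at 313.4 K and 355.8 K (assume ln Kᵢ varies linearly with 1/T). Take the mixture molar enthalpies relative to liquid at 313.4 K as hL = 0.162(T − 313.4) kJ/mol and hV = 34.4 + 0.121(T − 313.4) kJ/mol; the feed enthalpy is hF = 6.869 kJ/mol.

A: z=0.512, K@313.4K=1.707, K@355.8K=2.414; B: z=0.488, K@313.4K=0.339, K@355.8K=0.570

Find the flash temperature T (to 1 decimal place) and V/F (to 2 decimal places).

T = 318.1 K, V/F = 0.18

Adiabatic flash: solve Rachford–Rice at each trial T, then check hF = ψ·hV(T) + (1−ψ)·hL(T).
  T = 313.4 K: K = (1.707, 0.339), RR gives ψ = 0.084, H_out = 2.901 kJ/mol
  T = 355.8 K: K = (2.414, 0.570), RR gives ψ = 0.846, H_out = 34.487 kJ/mol
  T = 334.6 K: K = (2.052, 0.447), RR gives ψ = 0.462, H_out = 18.923 kJ/mol
  T = 324.0 K: K = (1.877, 0.391), RR gives ψ = 0.284, H_out = 11.380 kJ/mol
  T = 318.7 K: K = (1.792, 0.364), RR gives ψ = 0.189, H_out = 7.325 kJ/mol
  T = 316.0 K: K = (1.748, 0.351), RR gives ψ = 0.137, H_out = 5.128 kJ/mol
  T = 317.4 K: K = (1.771, 0.358), RR gives ψ = 0.165, H_out = 6.281 kJ/mol
Linear interpolation between T = 317.4 (H_out = 6.281) and T = 318.7 (H_out = 7.325) on hF = 6.869 gives T ≈ 318.1 K, at which ψ = 0.18.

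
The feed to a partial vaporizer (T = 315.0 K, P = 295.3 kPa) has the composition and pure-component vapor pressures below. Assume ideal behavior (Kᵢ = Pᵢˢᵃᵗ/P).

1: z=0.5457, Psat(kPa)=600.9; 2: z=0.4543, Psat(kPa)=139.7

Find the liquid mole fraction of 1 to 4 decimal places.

x_1 = 0.3374

Raoult's law: Kᵢ = Pᵢˢᵃᵗ/P = Pᵢˢᵃᵗ/295.3.
  K_1 = 600.9/295.3 = 2.034880, K_2 = 139.7/295.3 = 0.473078
Let ψ = V/F and solve Σ zᵢ(Kᵢ−1)/(1+ψ(Kᵢ−1)) = 0.
g(0) = ΣzᵢKᵢ − 1 = 0.3254 and g(1) = 1 − Σzᵢ/Kᵢ = -0.2285, so a root lies in (0, 1).
Newton–Raphson from ψ = 0.5:
  ψ = 0.5000: g = 0.04716, g' = -0.4863 → ψ = 0.5970
  ψ = 0.5970: g = -0.00015, g' = -0.4918 → ψ = 0.5966
Converged at ψ = 0.5966.
Compositions from xᵢ = zᵢ/(1+ψ(Kᵢ−1)), yᵢ = Kᵢxᵢ:
  1: x = 0.3374, y = 0.6865
  2: x = 0.6626, y = 0.3135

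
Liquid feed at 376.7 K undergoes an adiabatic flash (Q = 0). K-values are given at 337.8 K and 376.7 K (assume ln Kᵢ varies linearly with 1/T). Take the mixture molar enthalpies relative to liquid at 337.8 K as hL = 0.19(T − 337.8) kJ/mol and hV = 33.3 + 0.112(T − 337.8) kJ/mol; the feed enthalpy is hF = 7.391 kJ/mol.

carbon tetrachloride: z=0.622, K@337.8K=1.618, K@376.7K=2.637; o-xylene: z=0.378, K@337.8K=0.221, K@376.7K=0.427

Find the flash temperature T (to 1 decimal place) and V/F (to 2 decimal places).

Adiabatic flash: solve Rachford–Rice at each trial T, then check hF = ψ·hV(T) + (1−ψ)·hL(T).
  T = 337.8 K: K = (1.618, 0.221), RR gives ψ = 0.187, H_out = 6.221 kJ/mol
  T = 376.7 K: K = (2.637, 0.427), RR gives ψ = 0.855, H_out = 33.256 kJ/mol
  T = 357.2 K: K = (2.092, 0.312), RR gives ψ = 0.559, H_out = 21.440 kJ/mol
  T = 347.5 K: K = (1.846, 0.264), RR gives ψ = 0.399, H_out = 14.814 kJ/mol
  T = 342.6 K: K = (1.729, 0.242), RR gives ψ = 0.302, H_out = 10.842 kJ/mol
  T = 340.2 K: K = (1.673, 0.231), RR gives ψ = 0.247, H_out = 8.644 kJ/mol
  T = 339.0 K: K = (1.645, 0.226), RR gives ψ = 0.218, H_out = 7.464 kJ/mol
Linear interpolation between T = 337.8 (H_out = 6.221) and T = 339.0 (H_out = 7.464) on hF = 7.391 gives T ≈ 338.9 K, at which ψ = 0.22.

T = 338.9 K, V/F = 0.22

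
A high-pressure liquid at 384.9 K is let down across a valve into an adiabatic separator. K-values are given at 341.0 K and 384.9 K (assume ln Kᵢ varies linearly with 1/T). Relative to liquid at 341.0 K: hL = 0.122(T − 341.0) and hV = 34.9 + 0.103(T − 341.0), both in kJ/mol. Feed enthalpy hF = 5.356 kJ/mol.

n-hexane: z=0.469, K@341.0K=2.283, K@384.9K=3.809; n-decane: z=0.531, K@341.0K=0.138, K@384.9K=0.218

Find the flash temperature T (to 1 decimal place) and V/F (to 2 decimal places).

T = 342.7 K, V/F = 0.15

Adiabatic flash: solve Rachford–Rice at each trial T, then check hF = ψ·hV(T) + (1−ψ)·hL(T).
  T = 341.0 K: K = (2.283, 0.138), RR gives ψ = 0.130, H_out = 4.544 kJ/mol
  T = 384.9 K: K = (3.809, 0.218), RR gives ψ = 0.411, H_out = 19.347 kJ/mol
  T = 362.9 K: K = (2.993, 0.176), RR gives ψ = 0.303, H_out = 13.107 kJ/mol
  T = 351.9 K: K = (2.623, 0.156), RR gives ψ = 0.229, H_out = 9.267 kJ/mol
  T = 346.4 K: K = (2.448, 0.147), RR gives ψ = 0.183, H_out = 7.032 kJ/mol
  T = 343.7 K: K = (2.365, 0.142), RR gives ψ = 0.158, H_out = 5.830 kJ/mol
  T = 342.4 K: K = (2.325, 0.140), RR gives ψ = 0.145, H_out = 5.222 kJ/mol
Linear interpolation between T = 342.4 (H_out = 5.222) and T = 343.7 (H_out = 5.830) on hF = 5.356 gives T ≈ 342.7 K, at which ψ = 0.15.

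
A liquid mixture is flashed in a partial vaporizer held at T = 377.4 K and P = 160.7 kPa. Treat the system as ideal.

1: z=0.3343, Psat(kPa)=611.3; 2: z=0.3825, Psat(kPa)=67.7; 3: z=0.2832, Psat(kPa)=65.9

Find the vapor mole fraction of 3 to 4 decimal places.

y_3 = 0.1448

Raoult's law: Kᵢ = Pᵢˢᵃᵗ/P = Pᵢˢᵃᵗ/160.7.
  K_1 = 611.3/160.7 = 3.803983, K_2 = 67.7/160.7 = 0.421282, K_3 = 65.9/160.7 = 0.410081
Rachford–Rice: g(β) = Σ zᵢ(Kᵢ−1)/(1+β(Kᵢ−1)) = 0.
Feasibility: ΣzᵢKᵢ = 1.5489, Σzᵢ/Kᵢ = 1.6864 — both > 1, two phases present.
Newton iteration, β⁰ = 0.43:
  β = 0.4300: g = -0.09357, g' = -0.9442 → β = 0.3309
  β = 0.3309: g = 0.00485, g' = -1.0553 → β = 0.3355
Converged at β = 0.3355.
Compositions from xᵢ = zᵢ/(1+β(Kᵢ−1)), yᵢ = Kᵢxᵢ:
  1: x = 0.1723, y = 0.6552
  2: x = 0.4747, y = 0.2000
  3: x = 0.3531, y = 0.1448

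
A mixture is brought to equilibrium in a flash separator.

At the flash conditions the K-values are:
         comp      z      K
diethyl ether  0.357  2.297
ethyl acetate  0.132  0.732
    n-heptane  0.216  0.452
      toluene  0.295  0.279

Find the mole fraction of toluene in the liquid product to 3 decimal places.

x_toluene = 0.325

Rachford–Rice: g(ψ) = Σ zᵢ(Kᵢ−1)/(1+ψ(Kᵢ−1)) = 0.
Feasibility: ΣzᵢKᵢ = 1.097, Σzᵢ/Kᵢ = 1.871 — both > 1, two phases present.
Iterate (Newton) starting at ψ = 0.5:
  ψ = 0.500: g = -0.2556, g' = -0.732 → ψ = 0.151
  ψ = 0.151: g = -0.0172, g' = -0.701 → ψ = 0.126
Converged at ψ = 0.126.
Compositions from xᵢ = zᵢ/(1+ψ(Kᵢ−1)), yᵢ = Kᵢxᵢ:
  diethyl ether: x = 0.307, y = 0.705
  ethyl acetate: x = 0.137, y = 0.100
  n-heptane: x = 0.232, y = 0.105
  toluene: x = 0.325, y = 0.091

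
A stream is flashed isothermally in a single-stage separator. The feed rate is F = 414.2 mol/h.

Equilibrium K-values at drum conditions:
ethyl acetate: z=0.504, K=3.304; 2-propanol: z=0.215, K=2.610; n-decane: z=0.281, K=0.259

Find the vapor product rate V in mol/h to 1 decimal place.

V = 345.5 mol/h

Material balance + equilibrium reduce to Σ zᵢ(Kᵢ−1)/(1+ψ(Kᵢ−1)) = 0.
Check two-phase: ΣzᵢKᵢ = 2.299 > 1 and Σzᵢ/Kᵢ = 1.320 > 1, so g(0) = 1.299 > 0 and g(1) = -0.320 < 0.
Newton–Raphson from ψ = 0.5:
  ψ = 0.500: g = 0.4006, g' = -1.138 → ψ = 0.852
  ψ = 0.852: g = -0.0269, g' = -1.539 → ψ = 0.834
Converged at ψ = 0.834.
Then V = ψ·F = 0.8341·414.2 = 345.5 mol/h and L = F − V = 68.7 mol/h.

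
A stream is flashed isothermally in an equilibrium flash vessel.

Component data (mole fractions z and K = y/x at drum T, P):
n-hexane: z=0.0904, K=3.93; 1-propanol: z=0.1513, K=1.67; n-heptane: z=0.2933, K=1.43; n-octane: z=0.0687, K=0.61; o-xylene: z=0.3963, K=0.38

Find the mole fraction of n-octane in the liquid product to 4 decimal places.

Newton iteration, β⁰ = 0.5:
  β = 0.5000: g = -0.10219, g' = -0.5387 → β = 0.3103
  β = 0.3103: g = -0.00078, g' = -0.5488 → β = 0.3089
Converged at β = 0.3089.
Compositions from xᵢ = zᵢ/(1+β(Kᵢ−1)), yᵢ = Kᵢxᵢ:
  n-hexane: x = 0.0475, y = 0.1865
  1-propanol: x = 0.1254, y = 0.2093
  n-heptane: x = 0.2589, y = 0.3702
  n-octane: x = 0.0781, y = 0.0476
  o-xylene: x = 0.4902, y = 0.1863

x_n-octane = 0.0781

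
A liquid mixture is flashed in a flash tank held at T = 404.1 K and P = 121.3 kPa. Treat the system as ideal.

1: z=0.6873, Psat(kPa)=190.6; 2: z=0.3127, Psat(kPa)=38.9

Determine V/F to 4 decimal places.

V/F = 0.4644

Raoult's law: Kᵢ = Pᵢˢᵃᵗ/P = Pᵢˢᵃᵗ/121.3.
  K_1 = 190.6/121.3 = 1.571311, K_2 = 38.9/121.3 = 0.320692
Material balance + equilibrium reduce to Σ zᵢ(Kᵢ−1)/(1+V/F(Kᵢ−1)) = 0.
Feasibility: ΣzᵢKᵢ = 1.1802, Σzᵢ/Kᵢ = 1.4125 — both > 1, two phases present.
Binary case is linear: z₁(K₁−1)(1+V/F(K₂−1)) + z₂(K₂−1)(1+V/F(K₁−1)) = 0
⇒ V/F = [z₁(K₁−1)+z₂(K₂−1)] / [−(K₁−1)(K₂−1)] = 0.18024/0.38810 = 0.4644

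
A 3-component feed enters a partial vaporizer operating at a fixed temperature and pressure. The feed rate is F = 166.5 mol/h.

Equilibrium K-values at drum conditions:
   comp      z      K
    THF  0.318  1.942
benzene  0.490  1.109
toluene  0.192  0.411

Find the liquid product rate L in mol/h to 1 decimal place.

Newton iteration, V/F⁰ = 0.5:
  V/F = 0.500: g = 0.0940, g' = -0.269 → V/F = 0.849
  V/F = 0.849: g = -0.0108, g' = -0.358 → V/F = 0.819
  V/F = 0.819: g = -0.0002, g' = -0.343 → V/F = 0.818
Converged at V/F = 0.818.
Then V = V/F·F = 0.8180·166.5 = 136.2 mol/h and L = F − V = 30.3 mol/h.

L = 30.3 mol/h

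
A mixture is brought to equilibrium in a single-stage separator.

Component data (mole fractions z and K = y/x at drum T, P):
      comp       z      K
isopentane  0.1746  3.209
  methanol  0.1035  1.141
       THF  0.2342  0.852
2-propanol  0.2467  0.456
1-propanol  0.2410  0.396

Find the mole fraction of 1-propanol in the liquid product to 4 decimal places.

x_1-propanol = 0.2561

Let ψ = V/F and solve Σ zᵢ(Kᵢ−1)/(1+ψ(Kᵢ−1)) = 0.
Check two-phase: ΣzᵢKᵢ = 1.0859 > 1 and Σzᵢ/Kᵢ = 1.5696 > 1, so g(0) = 0.0859 > 0 and g(1) = -0.5696 < 0.
Newton iteration, ψ⁰ = 0.5:
  ψ = 0.5000: g = -0.23342, g' = -0.5184 → ψ = 0.0497
  ψ = 0.0497: g = 0.03911, g' = -0.8696 → ψ = 0.0947
  ψ = 0.0947: g = 0.00235, g' = -0.7701 → ψ = 0.0977
Converged at ψ = 0.0977.
Compositions from xᵢ = zᵢ/(1+ψ(Kᵢ−1)), yᵢ = Kᵢxᵢ:
  isopentane: x = 0.1436, y = 0.4608
  methanol: x = 0.1021, y = 0.1165
  THF: x = 0.2376, y = 0.2025
  2-propanol: x = 0.2606, y = 0.1188
  1-propanol: x = 0.2561, y = 0.1014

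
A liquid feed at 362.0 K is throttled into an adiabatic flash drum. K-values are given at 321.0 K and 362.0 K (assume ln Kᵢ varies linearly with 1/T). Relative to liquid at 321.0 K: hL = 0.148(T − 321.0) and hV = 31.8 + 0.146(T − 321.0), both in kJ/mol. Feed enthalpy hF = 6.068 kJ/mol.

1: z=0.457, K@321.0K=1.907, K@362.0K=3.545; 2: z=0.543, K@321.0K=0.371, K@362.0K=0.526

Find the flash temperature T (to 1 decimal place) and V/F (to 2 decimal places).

Adiabatic flash: solve Rachford–Rice at each trial T, then check hF = ψ·hV(T) + (1−ψ)·hL(T).
  T = 321.0 K: K = (1.907, 0.371), RR gives ψ = 0.128, H_out = 4.066 kJ/mol
  T = 362.0 K: K = (3.545, 0.526), RR gives ψ = 0.751, H_out = 29.881 kJ/mol
  T = 341.5 K: K = (2.649, 0.446), RR gives ψ = 0.496, H_out = 18.793 kJ/mol
  T = 331.2 K: K = (2.257, 0.408), RR gives ψ = 0.340, H_out = 12.314 kJ/mol
  T = 326.1 K: K = (2.077, 0.389), RR gives ψ = 0.244, H_out = 8.524 kJ/mol
  T = 323.6 K: K = (1.993, 0.380), RR gives ψ = 0.190, H_out = 6.441 kJ/mol
  T = 322.3 K: K = (1.950, 0.376), RR gives ψ = 0.160, H_out = 5.284 kJ/mol
Linear interpolation between T = 322.3 (H_out = 5.284) and T = 323.6 (H_out = 6.441) on hF = 6.068 gives T ≈ 323.2 K, at which ψ = 0.18.

T = 323.2 K, V/F = 0.18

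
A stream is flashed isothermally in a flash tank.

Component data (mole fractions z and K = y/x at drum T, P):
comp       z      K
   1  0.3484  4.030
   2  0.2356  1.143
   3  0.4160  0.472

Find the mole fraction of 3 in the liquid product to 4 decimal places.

Newton iteration, ψ⁰ = 0.5:
  ψ = 0.5000: g = 0.15275, g' = -0.7240 → ψ = 0.7110
  ψ = 0.7110: g = 0.01359, g' = -0.6227 → ψ = 0.7328
Converged at ψ = 0.7328.
Compositions from xᵢ = zᵢ/(1+ψ(Kᵢ−1)), yᵢ = Kᵢxᵢ:
  1: x = 0.1082, y = 0.4360
  2: x = 0.2133, y = 0.2437
  3: x = 0.6786, y = 0.3203

x_3 = 0.6786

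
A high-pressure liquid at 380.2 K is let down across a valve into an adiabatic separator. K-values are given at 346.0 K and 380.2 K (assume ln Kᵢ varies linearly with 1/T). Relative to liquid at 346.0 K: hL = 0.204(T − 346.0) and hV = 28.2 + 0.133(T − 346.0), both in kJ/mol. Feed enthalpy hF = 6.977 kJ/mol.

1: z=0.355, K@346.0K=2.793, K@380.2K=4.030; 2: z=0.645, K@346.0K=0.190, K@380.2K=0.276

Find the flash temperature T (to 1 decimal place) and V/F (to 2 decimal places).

T = 358.3 K, V/F = 0.16

Adiabatic flash: solve Rachford–Rice at each trial T, then check hF = ψ·hV(T) + (1−ψ)·hL(T).
  T = 346.0 K: K = (2.793, 0.190), RR gives ψ = 0.079, H_out = 2.215 kJ/mol
  T = 380.2 K: K = (4.030, 0.276), RR gives ψ = 0.277, H_out = 14.127 kJ/mol
  T = 363.1 K: K = (3.384, 0.231), RR gives ψ = 0.191, H_out = 8.645 kJ/mol
  T = 354.6 K: K = (3.083, 0.210), RR gives ψ = 0.140, H_out = 5.612 kJ/mol
  T = 358.9 K: K = (3.234, 0.221), RR gives ψ = 0.167, H_out = 7.180 kJ/mol
  T = 356.8 K: K = (3.160, 0.215), RR gives ψ = 0.154, H_out = 6.423 kJ/mol
Linear interpolation between T = 356.8 (H_out = 6.423) and T = 358.9 (H_out = 7.180) on hF = 6.977 gives T ≈ 358.3 K, at which ψ = 0.16.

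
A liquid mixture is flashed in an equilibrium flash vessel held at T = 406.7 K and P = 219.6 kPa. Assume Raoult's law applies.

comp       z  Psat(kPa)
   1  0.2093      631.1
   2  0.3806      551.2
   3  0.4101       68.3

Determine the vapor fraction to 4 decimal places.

Raoult's law: Kᵢ = Pᵢˢᵃᵗ/P = Pᵢˢᵃᵗ/219.6.
  K_1 = 631.1/219.6 = 2.873862, K_2 = 551.2/219.6 = 2.510018, K_3 = 68.3/219.6 = 0.311020
Material balance + equilibrium reduce to Σ zᵢ(Kᵢ−1)/(1+ψ(Kᵢ−1)) = 0.
g(0) = ΣzᵢKᵢ − 1 = 0.6844 and g(1) = 1 − Σzᵢ/Kᵢ = -0.5430, so a root lies in (0, 1).
Newton iteration, ψ⁰ = 0.69:
  ψ = 0.6900: g = -0.08610, g' = -1.0553 → ψ = 0.6084
  ψ = 0.6084: g = -0.00368, g' = -0.9733 → ψ = 0.6046
Converged at ψ = 0.6046.

ψ = 0.6046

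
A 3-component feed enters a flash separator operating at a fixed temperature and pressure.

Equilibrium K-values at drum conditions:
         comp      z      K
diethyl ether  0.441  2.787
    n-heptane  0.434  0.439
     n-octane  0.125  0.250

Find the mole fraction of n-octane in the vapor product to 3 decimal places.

Rachford–Rice: g(V/F) = Σ zᵢ(Kᵢ−1)/(1+V/F(Kᵢ−1)) = 0.
Feasibility: ΣzᵢKᵢ = 1.451, Σzᵢ/Kᵢ = 1.647 — both > 1, two phases present.
Newton iteration, V/F⁰ = 0.65:
  V/F = 0.650: g = -0.2016, g' = -0.907 → V/F = 0.428
  V/F = 0.428: g = -0.0118, g' = -0.841 → V/F = 0.414
Converged at V/F = 0.414.
Compositions from xᵢ = zᵢ/(1+V/F(Kᵢ−1)), yᵢ = Kᵢxᵢ:
  diethyl ether: x = 0.254, y = 0.707
  n-heptane: x = 0.565, y = 0.248
  n-octane: x = 0.181, y = 0.045

y_n-octane = 0.045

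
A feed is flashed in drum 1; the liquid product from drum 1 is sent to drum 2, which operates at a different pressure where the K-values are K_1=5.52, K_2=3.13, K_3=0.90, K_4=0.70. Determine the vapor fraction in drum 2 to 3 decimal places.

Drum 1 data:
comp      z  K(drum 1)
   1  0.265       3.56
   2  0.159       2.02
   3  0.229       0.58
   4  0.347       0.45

Drum 1:
Rachford–Rice: g(ψ₁) = Σ zᵢ(Kᵢ−1)/(1+ψ₁(Kᵢ−1)) = 0.
Check two-phase: ΣzᵢKᵢ = 1.554 > 1 and Σzᵢ/Kᵢ = 1.319 > 1, so g(0) = 0.554 > 0 and g(1) = -0.319 < 0.
Iterate (Newton) starting at ψ₁ = 0.5:
  ψ₁ = 0.500: g = 0.0200, g' = -0.671 → ψ₁ = 0.530
Converged at ψ₁ = 0.530.
Drum-1 compositions:
  1: x = 0.112, y = 0.400
  2: x = 0.103, y = 0.208
  3: x = 0.295, y = 0.171
  4: x = 0.490, y = 0.220
Drum-2 feed = drum-1 liquid: z₂ = (0.1124, 0.1032, 0.2946, 0.4898).
Drum 2:
Rachford–Rice: g(ψ₂) = Σ zᵢ(Kᵢ−1)/(1+ψ₂(Kᵢ−1)) = 0.
g(0) = ΣzᵢKᵢ − 1 = 0.552 and g(1) = 1 − Σzᵢ/Kᵢ = -0.080, so a root lies in (0, 1).
Newton iteration, ψ₂⁰ = 0.5:
  ψ₂ = 0.500: g = 0.0585, g' = -0.390 → ψ₂ = 0.650
  ψ₂ = 0.650: g = 0.0073, g' = -0.302 → ψ₂ = 0.674
Converged at ψ₂ = 0.674.
  1: x = 0.028, y = 0.153
  2: x = 0.042, y = 0.133
  3: x = 0.316, y = 0.284
  4: x = 0.614, y = 0.430

V/F (drum 2) = 0.674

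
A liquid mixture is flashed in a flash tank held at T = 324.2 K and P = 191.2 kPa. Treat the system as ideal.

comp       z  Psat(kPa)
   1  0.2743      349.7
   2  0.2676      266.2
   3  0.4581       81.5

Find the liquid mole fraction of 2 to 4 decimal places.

x_2 = 0.2493

Raoult's law: Kᵢ = Pᵢˢᵃᵗ/P = Pᵢˢᵃᵗ/191.2.
  K_1 = 349.7/191.2 = 1.828975, K_2 = 266.2/191.2 = 1.392259, K_3 = 81.5/191.2 = 0.426255
Newton iteration, β⁰ = 0.67:
  β = 0.6700: g = -0.19765, g' = -0.5017 → β = 0.2760
  β = 0.2760: g = -0.03253, g' = -0.3712 → β = 0.1884
  β = 0.1884: g = -0.00027, g' = -0.3663 → β = 0.1877
Converged at β = 0.1877.
Compositions from xᵢ = zᵢ/(1+β(Kᵢ−1)), yᵢ = Kᵢxᵢ:
  1: x = 0.2374, y = 0.4341
  2: x = 0.2493, y = 0.3470
  3: x = 0.5134, y = 0.2188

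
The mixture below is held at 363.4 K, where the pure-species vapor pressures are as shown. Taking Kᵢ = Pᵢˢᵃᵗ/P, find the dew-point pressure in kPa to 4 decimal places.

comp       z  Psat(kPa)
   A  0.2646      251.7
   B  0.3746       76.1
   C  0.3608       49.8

Pdew = 75.6504 kPa

At the dew point ψ → 1, so Σzᵢ/Kᵢ = 1 with Kᵢ = Pᵢˢᵃᵗ/P ⇒ 1/P = Σzᵢ/Pᵢˢᵃᵗ.
1/P = 0.2646/251.7 + 0.3746/76.1 + 0.3608/49.8 = 0.0132187 ⇒ P = 75.6504 kPa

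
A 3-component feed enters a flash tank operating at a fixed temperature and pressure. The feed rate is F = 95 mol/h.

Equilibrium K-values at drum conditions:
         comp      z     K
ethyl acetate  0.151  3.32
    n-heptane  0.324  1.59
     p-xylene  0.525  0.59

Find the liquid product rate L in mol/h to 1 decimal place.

L = 37.4 mol/h

Material balance + equilibrium reduce to Σ zᵢ(Kᵢ−1)/(1+V/F(Kᵢ−1)) = 0.
Check two-phase: ΣzᵢKᵢ = 1.326 > 1 and Σzᵢ/Kᵢ = 1.139 > 1, so g(0) = 0.326 > 0 and g(1) = -0.139 < 0.
Iterate (Newton) starting at V/F = 0.54:
  V/F = 0.540: g = 0.0240, g' = -0.371 → V/F = 0.605
  V/F = 0.605: g = 0.0004, g' = -0.358 → V/F = 0.606
Converged at V/F = 0.606.
Then V = V/F·F = 0.6060·95 = 57.6 mol/h and L = F − V = 37.4 mol/h.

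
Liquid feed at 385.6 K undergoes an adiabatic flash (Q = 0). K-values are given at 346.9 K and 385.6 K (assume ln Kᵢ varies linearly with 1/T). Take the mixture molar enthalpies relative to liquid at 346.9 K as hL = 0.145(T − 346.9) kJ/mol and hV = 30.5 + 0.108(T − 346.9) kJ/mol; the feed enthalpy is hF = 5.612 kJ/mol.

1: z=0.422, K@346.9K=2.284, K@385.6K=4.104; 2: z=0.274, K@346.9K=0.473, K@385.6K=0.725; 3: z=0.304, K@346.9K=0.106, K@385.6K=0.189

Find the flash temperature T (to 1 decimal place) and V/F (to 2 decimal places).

T = 349.6 K, V/F = 0.17

Adiabatic flash: solve Rachford–Rice at each trial T, then check hF = ψ·hV(T) + (1−ψ)·hL(T).
  T = 346.9 K: K = (2.284, 0.473, 0.106), RR gives ψ = 0.132, H_out = 4.026 kJ/mol
  T = 385.6 K: K = (4.104, 0.725, 0.189), RR gives ψ = 0.509, H_out = 20.413 kJ/mol
  T = 366.2 K: K = (3.107, 0.592, 0.144), RR gives ψ = 0.358, H_out = 13.474 kJ/mol
  T = 356.5 K: K = (2.673, 0.530, 0.124), RR gives ψ = 0.260, H_out = 9.243 kJ/mol
  T = 351.7 K: K = (2.473, 0.501, 0.115), RR gives ψ = 0.201, H_out = 6.805 kJ/mol
  T = 349.3 K: K = (2.377, 0.487, 0.110), RR gives ψ = 0.168, H_out = 5.465 kJ/mol
Linear interpolation between T = 349.3 (H_out = 5.465) and T = 351.7 (H_out = 6.805) on hF = 5.612 gives T ≈ 349.6 K, at which ψ = 0.17.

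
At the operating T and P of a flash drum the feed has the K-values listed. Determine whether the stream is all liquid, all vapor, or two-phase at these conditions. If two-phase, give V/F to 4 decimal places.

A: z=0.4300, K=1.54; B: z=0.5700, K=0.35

ΣzᵢKᵢ = 0.8617; Σzᵢ/Kᵢ = 1.9078.
Since ΣzᵢKᵢ < 1 the mixture is below its bubble point — single liquid phase.

all liquid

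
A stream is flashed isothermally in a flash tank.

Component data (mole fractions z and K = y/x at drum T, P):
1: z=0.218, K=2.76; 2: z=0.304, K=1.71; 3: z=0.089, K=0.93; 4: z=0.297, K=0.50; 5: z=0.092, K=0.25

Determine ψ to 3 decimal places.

Material balance + equilibrium reduce to Σ zᵢ(Kᵢ−1)/(1+ψ(Kᵢ−1)) = 0.
Feasibility: ΣzᵢKᵢ = 1.376, Σzᵢ/Kᵢ = 1.314 — both > 1, two phases present.
Newton iteration, ψ⁰ = 0.57:
  ψ = 0.570: g = 0.0105, g' = -0.550 → ψ = 0.589
Converged at ψ = 0.589.

ψ = 0.589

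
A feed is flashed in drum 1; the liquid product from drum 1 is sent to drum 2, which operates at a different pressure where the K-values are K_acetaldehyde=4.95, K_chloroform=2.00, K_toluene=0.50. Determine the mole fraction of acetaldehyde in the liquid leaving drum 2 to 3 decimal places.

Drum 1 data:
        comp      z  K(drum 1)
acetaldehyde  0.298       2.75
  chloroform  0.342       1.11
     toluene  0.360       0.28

Drum 1:
Material balance + equilibrium reduce to Σ zᵢ(Kᵢ−1)/(1+ψ₁(Kᵢ−1)) = 0.
Check two-phase: ΣzᵢKᵢ = 1.300 > 1 and Σzᵢ/Kᵢ = 1.702 > 1, so g(0) = 0.300 > 0 and g(1) = -0.702 < 0.
Newton–Raphson from ψ₁ = 0.5:
  ψ₁ = 0.500: g = -0.0912, g' = -0.719 → ψ₁ = 0.373
  ψ₁ = 0.373: g = -0.0028, g' = -0.687 → ψ₁ = 0.369
Converged at ψ₁ = 0.369.
Drum-1 compositions:
  acetaldehyde: x = 0.181, y = 0.498
  chloroform: x = 0.329, y = 0.365
  toluene: x = 0.490, y = 0.137
Drum-2 feed = drum-1 liquid: z₂ = (0.1811, 0.3287, 0.4903).
Drum 2:
Let ψ₂ = V/F and solve Σ zᵢ(Kᵢ−1)/(1+ψ₂(Kᵢ−1)) = 0.
g(0) = ΣzᵢKᵢ − 1 = 0.799 and g(1) = 1 − Σzᵢ/Kᵢ = -0.181, so a root lies in (0, 1).
Iterate (Newton) starting at ψ₂ = 0.5:
  ψ₂ = 0.500: g = 0.1326, g' = -0.683 → ψ₂ = 0.694
  ψ₂ = 0.694: g = 0.0097, g' = -0.604 → ψ₂ = 0.710
Converged at ψ₂ = 0.710.
  acetaldehyde: x = 0.048, y = 0.236
  chloroform: x = 0.192, y = 0.384
  toluene: x = 0.760, y = 0.380

x_acetaldehyde (drum 2) = 0.048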